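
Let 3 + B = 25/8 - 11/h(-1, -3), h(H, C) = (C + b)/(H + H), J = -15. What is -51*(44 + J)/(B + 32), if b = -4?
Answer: -27608/541 ≈ -51.031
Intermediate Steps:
h(H, C) = (-4 + C)/(2*H) (h(H, C) = (C - 4)/(H + H) = (-4 + C)/((2*H)) = (-4 + C)*(1/(2*H)) = (-4 + C)/(2*H))
B = -169/56 (B = -3 + (25/8 - 11*(-2/(-4 - 3))) = -3 + (25*(⅛) - 11/((½)*(-1)*(-7))) = -3 + (25/8 - 11/7/2) = -3 + (25/8 - 11*2/7) = -3 + (25/8 - 22/7) = -3 - 1/56 = -169/56 ≈ -3.0179)
-51*(44 + J)/(B + 32) = -51*(44 - 15)/(-169/56 + 32) = -1479/1623/56 = -1479*56/1623 = -51*1624/1623 = -27608/541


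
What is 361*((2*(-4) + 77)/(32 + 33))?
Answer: 24909/65 ≈ 383.22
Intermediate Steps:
361*((2*(-4) + 77)/(32 + 33)) = 361*((-8 + 77)/65) = 361*(69*(1/65)) = 361*(69/65) = 24909/65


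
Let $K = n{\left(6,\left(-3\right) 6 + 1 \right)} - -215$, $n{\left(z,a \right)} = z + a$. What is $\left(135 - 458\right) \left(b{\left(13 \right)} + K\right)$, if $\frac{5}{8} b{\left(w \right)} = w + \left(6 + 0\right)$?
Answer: $- \frac{378556}{5} \approx -75711.0$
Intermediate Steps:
$b{\left(w \right)} = \frac{48}{5} + \frac{8 w}{5}$ ($b{\left(w \right)} = \frac{8 \left(w + \left(6 + 0\right)\right)}{5} = \frac{8 \left(w + 6\right)}{5} = \frac{8 \left(6 + w\right)}{5} = \frac{48}{5} + \frac{8 w}{5}$)
$n{\left(z,a \right)} = a + z$
$K = 204$ ($K = \left(\left(\left(-3\right) 6 + 1\right) + 6\right) - -215 = \left(\left(-18 + 1\right) + 6\right) + 215 = \left(-17 + 6\right) + 215 = -11 + 215 = 204$)
$\left(135 - 458\right) \left(b{\left(13 \right)} + K\right) = \left(135 - 458\right) \left(\left(\frac{48}{5} + \frac{8}{5} \cdot 13\right) + 204\right) = - 323 \left(\left(\frac{48}{5} + \frac{104}{5}\right) + 204\right) = - 323 \left(\frac{152}{5} + 204\right) = \left(-323\right) \frac{1172}{5} = - \frac{378556}{5}$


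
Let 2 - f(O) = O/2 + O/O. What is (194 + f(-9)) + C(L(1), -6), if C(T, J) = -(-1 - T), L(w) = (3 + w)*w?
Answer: 409/2 ≈ 204.50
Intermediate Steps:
L(w) = w*(3 + w)
C(T, J) = 1 + T
f(O) = 1 - O/2 (f(O) = 2 - (O/2 + O/O) = 2 - (O*(½) + 1) = 2 - (O/2 + 1) = 2 - (1 + O/2) = 2 + (-1 - O/2) = 1 - O/2)
(194 + f(-9)) + C(L(1), -6) = (194 + (1 - ½*(-9))) + (1 + 1*(3 + 1)) = (194 + (1 + 9/2)) + (1 + 1*4) = (194 + 11/2) + (1 + 4) = 399/2 + 5 = 409/2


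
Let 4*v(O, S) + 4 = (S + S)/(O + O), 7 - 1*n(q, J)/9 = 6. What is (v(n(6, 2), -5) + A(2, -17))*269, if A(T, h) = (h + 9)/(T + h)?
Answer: -29321/180 ≈ -162.89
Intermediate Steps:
n(q, J) = 9 (n(q, J) = 63 - 9*6 = 63 - 54 = 9)
A(T, h) = (9 + h)/(T + h)
v(O, S) = -1 + S/(4*O) (v(O, S) = -1 + ((S + S)/(O + O))/4 = -1 + ((2*S)/((2*O)))/4 = -1 + ((2*S)*(1/(2*O)))/4 = -1 + (S/O)/4 = -1 + S/(4*O))
(v(n(6, 2), -5) + A(2, -17))*269 = ((-1*9 + (1/4)*(-5))/9 + (9 - 17)/(2 - 17))*269 = ((-9 - 5/4)/9 - 8/(-15))*269 = ((1/9)*(-41/4) - 1/15*(-8))*269 = (-41/36 + 8/15)*269 = -109/180*269 = -29321/180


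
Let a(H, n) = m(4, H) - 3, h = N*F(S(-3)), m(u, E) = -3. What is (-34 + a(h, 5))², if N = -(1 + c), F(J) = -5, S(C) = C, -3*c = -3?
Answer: 1600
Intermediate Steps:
c = 1 (c = -⅓*(-3) = 1)
N = -2 (N = -(1 + 1) = -1*2 = -2)
h = 10 (h = -2*(-5) = 10)
a(H, n) = -6 (a(H, n) = -3 - 3 = -6)
(-34 + a(h, 5))² = (-34 - 6)² = (-40)² = 1600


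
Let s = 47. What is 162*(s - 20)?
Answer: 4374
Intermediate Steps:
162*(s - 20) = 162*(47 - 20) = 162*27 = 4374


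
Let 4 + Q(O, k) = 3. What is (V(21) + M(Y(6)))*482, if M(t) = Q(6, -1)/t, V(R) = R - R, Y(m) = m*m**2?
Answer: -241/108 ≈ -2.2315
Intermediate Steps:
Q(O, k) = -1 (Q(O, k) = -4 + 3 = -1)
Y(m) = m**3
V(R) = 0
M(t) = -1/t
(V(21) + M(Y(6)))*482 = (0 - 1/(6**3))*482 = (0 - 1/216)*482 = -1/216*482 = -241/108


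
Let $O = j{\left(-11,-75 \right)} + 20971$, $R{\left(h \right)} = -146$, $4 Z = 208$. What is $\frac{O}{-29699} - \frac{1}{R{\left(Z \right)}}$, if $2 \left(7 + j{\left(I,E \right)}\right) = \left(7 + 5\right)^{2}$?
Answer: $- \frac{3041557}{4336054} \approx -0.70146$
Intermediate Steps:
$Z = 52$ ($Z = \frac{1}{4} \cdot 208 = 52$)
$j{\left(I,E \right)} = 65$ ($j{\left(I,E \right)} = -7 + \frac{\left(7 + 5\right)^{2}}{2} = -7 + \frac{12^{2}}{2} = -7 + \frac{1}{2} \cdot 144 = -7 + 72 = 65$)
$O = 21036$ ($O = 65 + 20971 = 21036$)
$\frac{O}{-29699} - \frac{1}{R{\left(Z \right)}} = \frac{21036}{-29699} - \frac{1}{-146} = 21036 \left(- \frac{1}{29699}\right) - - \frac{1}{146} = - \frac{21036}{29699} + \frac{1}{146} = - \frac{3041557}{4336054}$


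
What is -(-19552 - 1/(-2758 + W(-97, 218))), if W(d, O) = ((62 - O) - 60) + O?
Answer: 53885311/2756 ≈ 19552.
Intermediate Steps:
W(d, O) = 2 (W(d, O) = (2 - O) + O = 2)
-(-19552 - 1/(-2758 + W(-97, 218))) = -(-19552 - 1/(-2758 + 2)) = -(-19552 - 1/(-2756)) = -(-19552 - 1*(-1/2756)) = -(-19552 + 1/2756) = -1*(-53885311/2756) = 53885311/2756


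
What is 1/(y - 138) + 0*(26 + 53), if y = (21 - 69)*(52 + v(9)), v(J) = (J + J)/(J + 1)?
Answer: -5/13602 ≈ -0.00036759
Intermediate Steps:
v(J) = 2*J/(1 + J) (v(J) = (2*J)/(1 + J) = 2*J/(1 + J))
y = -12912/5 (y = (21 - 69)*(52 + 2*9/(1 + 9)) = -48*(52 + 2*9/10) = -48*(52 + 2*9*(1/10)) = -48*(52 + 9/5) = -48*269/5 = -12912/5 ≈ -2582.4)
1/(y - 138) + 0*(26 + 53) = 1/(-12912/5 - 138) + 0*(26 + 53) = 1/(-13602/5) + 0*79 = -5/13602 + 0 = -5/13602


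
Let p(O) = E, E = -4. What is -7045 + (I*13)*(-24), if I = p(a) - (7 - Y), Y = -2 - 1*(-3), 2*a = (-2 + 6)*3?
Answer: -3925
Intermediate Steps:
a = 6 (a = ((-2 + 6)*3)/2 = (4*3)/2 = (1/2)*12 = 6)
p(O) = -4
Y = 1 (Y = -2 + 3 = 1)
I = -10 (I = -4 - (7 - 1*1) = -4 - (7 - 1) = -4 - 1*6 = -4 - 6 = -10)
-7045 + (I*13)*(-24) = -7045 - 10*13*(-24) = -7045 - 130*(-24) = -7045 + 3120 = -3925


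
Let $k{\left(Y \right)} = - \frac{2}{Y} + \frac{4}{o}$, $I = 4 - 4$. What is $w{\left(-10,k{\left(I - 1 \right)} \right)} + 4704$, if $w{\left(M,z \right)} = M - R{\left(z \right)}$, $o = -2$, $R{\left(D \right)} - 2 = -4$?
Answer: $4696$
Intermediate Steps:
$R{\left(D \right)} = -2$ ($R{\left(D \right)} = 2 - 4 = -2$)
$I = 0$ ($I = 4 - 4 = 0$)
$k{\left(Y \right)} = -2 - \frac{2}{Y}$ ($k{\left(Y \right)} = - \frac{2}{Y} + \frac{4}{-2} = - \frac{2}{Y} + 4 \left(- \frac{1}{2}\right) = - \frac{2}{Y} - 2 = -2 - \frac{2}{Y}$)
$w{\left(M,z \right)} = 2 + M$ ($w{\left(M,z \right)} = M - -2 = M + 2 = 2 + M$)
$w{\left(-10,k{\left(I - 1 \right)} \right)} + 4704 = \left(2 - 10\right) + 4704 = -8 + 4704 = 4696$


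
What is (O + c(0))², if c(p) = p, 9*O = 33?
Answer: 121/9 ≈ 13.444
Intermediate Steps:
O = 11/3 (O = (⅑)*33 = 11/3 ≈ 3.6667)
(O + c(0))² = (11/3 + 0)² = (11/3)² = 121/9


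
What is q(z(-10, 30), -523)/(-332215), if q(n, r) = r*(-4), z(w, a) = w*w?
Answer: -2092/332215 ≈ -0.0062971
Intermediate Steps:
z(w, a) = w**2
q(n, r) = -4*r
q(z(-10, 30), -523)/(-332215) = -4*(-523)/(-332215) = 2092*(-1/332215) = -2092/332215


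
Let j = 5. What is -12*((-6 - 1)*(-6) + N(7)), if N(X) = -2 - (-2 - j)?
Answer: -564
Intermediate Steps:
N(X) = 5 (N(X) = -2 - (-2 - 1*5) = -2 - (-2 - 5) = -2 - 1*(-7) = -2 + 7 = 5)
-12*((-6 - 1)*(-6) + N(7)) = -12*((-6 - 1)*(-6) + 5) = -12*(-7*(-6) + 5) = -12*(42 + 5) = -12*47 = -564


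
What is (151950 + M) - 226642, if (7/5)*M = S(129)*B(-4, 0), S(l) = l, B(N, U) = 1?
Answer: -522199/7 ≈ -74600.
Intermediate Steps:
M = 645/7 (M = 5*(129*1)/7 = (5/7)*129 = 645/7 ≈ 92.143)
(151950 + M) - 226642 = (151950 + 645/7) - 226642 = 1064295/7 - 226642 = -522199/7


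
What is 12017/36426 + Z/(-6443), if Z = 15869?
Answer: -500618663/234692718 ≈ -2.1331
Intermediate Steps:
12017/36426 + Z/(-6443) = 12017/36426 + 15869/(-6443) = 12017*(1/36426) + 15869*(-1/6443) = 12017/36426 - 15869/6443 = -500618663/234692718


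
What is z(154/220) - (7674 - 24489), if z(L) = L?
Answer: 168157/10 ≈ 16816.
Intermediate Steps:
z(154/220) - (7674 - 24489) = 154/220 - (7674 - 24489) = 154*(1/220) - 1*(-16815) = 7/10 + 16815 = 168157/10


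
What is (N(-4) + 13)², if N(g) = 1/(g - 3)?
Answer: 8100/49 ≈ 165.31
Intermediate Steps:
N(g) = 1/(-3 + g)
(N(-4) + 13)² = (1/(-3 - 4) + 13)² = (1/(-7) + 13)² = (-⅐ + 13)² = (90/7)² = 8100/49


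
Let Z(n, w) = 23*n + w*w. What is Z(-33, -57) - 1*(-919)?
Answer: 3409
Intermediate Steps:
Z(n, w) = w² + 23*n (Z(n, w) = 23*n + w² = w² + 23*n)
Z(-33, -57) - 1*(-919) = ((-57)² + 23*(-33)) - 1*(-919) = (3249 - 759) + 919 = 2490 + 919 = 3409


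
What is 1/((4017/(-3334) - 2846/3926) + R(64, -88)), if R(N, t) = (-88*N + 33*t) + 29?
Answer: -6544642/55687899147 ≈ -0.00011752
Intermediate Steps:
R(N, t) = 29 - 88*N + 33*t
1/((4017/(-3334) - 2846/3926) + R(64, -88)) = 1/((4017/(-3334) - 2846/3926) + (29 - 88*64 + 33*(-88))) = 1/((4017*(-1/3334) - 2846*1/3926) + (29 - 5632 - 2904)) = 1/((-4017/3334 - 1423/1963) - 8507) = 1/(-12629653/6544642 - 8507) = 1/(-55687899147/6544642) = -6544642/55687899147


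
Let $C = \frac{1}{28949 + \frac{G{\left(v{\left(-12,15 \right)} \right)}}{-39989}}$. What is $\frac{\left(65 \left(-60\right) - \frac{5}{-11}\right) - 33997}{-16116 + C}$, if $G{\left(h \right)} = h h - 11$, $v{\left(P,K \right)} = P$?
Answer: $\frac{482576720958936}{205222041350249} \approx 2.3515$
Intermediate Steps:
$G{\left(h \right)} = -11 + h^{2}$ ($G{\left(h \right)} = h^{2} - 11 = -11 + h^{2}$)
$C = \frac{39989}{1157641428}$ ($C = \frac{1}{28949 + \frac{-11 + \left(-12\right)^{2}}{-39989}} = \frac{1}{28949 + \left(-11 + 144\right) \left(- \frac{1}{39989}\right)} = \frac{1}{28949 + 133 \left(- \frac{1}{39989}\right)} = \frac{1}{28949 - \frac{133}{39989}} = \frac{1}{\frac{1157641428}{39989}} = \frac{39989}{1157641428} \approx 3.4544 \cdot 10^{-5}$)
$\frac{\left(65 \left(-60\right) - \frac{5}{-11}\right) - 33997}{-16116 + C} = \frac{\left(65 \left(-60\right) - \frac{5}{-11}\right) - 33997}{-16116 + \frac{39989}{1157641428}} = \frac{\left(-3900 - - \frac{5}{11}\right) - 33997}{- \frac{18656549213659}{1157641428}} = \left(\left(-3900 + \frac{5}{11}\right) - 33997\right) \left(- \frac{1157641428}{18656549213659}\right) = \left(- \frac{42895}{11} - 33997\right) \left(- \frac{1157641428}{18656549213659}\right) = \left(- \frac{416862}{11}\right) \left(- \frac{1157641428}{18656549213659}\right) = \frac{482576720958936}{205222041350249}$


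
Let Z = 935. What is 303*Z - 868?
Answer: 282437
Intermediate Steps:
303*Z - 868 = 303*935 - 868 = 283305 - 868 = 282437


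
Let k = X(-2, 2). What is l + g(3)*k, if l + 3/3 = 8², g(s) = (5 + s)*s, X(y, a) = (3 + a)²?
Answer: 663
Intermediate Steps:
g(s) = s*(5 + s)
l = 63 (l = -1 + 8² = -1 + 64 = 63)
k = 25 (k = (3 + 2)² = 5² = 25)
l + g(3)*k = 63 + (3*(5 + 3))*25 = 63 + (3*8)*25 = 63 + 24*25 = 63 + 600 = 663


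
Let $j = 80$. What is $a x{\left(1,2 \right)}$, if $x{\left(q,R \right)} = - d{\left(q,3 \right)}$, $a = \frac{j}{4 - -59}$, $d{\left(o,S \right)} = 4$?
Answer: $- \frac{320}{63} \approx -5.0794$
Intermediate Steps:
$a = \frac{80}{63}$ ($a = \frac{80}{4 - -59} = \frac{80}{4 + 59} = \frac{80}{63} \approx 1.2698$)
$x{\left(q,R \right)} = -4$ ($x{\left(q,R \right)} = \left(-1\right) 4 = -4$)
$a x{\left(1,2 \right)} = \frac{80}{63} \left(-4\right) = - \frac{320}{63}$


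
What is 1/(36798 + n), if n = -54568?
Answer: -1/17770 ≈ -5.6275e-5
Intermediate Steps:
1/(36798 + n) = 1/(36798 - 54568) = 1/(-17770) = -1/17770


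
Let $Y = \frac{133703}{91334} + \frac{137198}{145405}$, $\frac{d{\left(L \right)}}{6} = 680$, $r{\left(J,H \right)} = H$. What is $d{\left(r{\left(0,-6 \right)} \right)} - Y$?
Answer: $\frac{54152142774753}{13280420270} \approx 4077.6$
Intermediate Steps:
$d{\left(L \right)} = 4080$ ($d{\left(L \right)} = 6 \cdot 680 = 4080$)
$Y = \frac{31971926847}{13280420270}$ ($Y = 133703 \cdot \frac{1}{91334} + 137198 \cdot \frac{1}{145405} = \frac{133703}{91334} + \frac{137198}{145405} = \frac{31971926847}{13280420270} \approx 2.4074$)
$d{\left(r{\left(0,-6 \right)} \right)} - Y = 4080 - \frac{31971926847}{13280420270} = \frac{54152142774753}{13280420270}$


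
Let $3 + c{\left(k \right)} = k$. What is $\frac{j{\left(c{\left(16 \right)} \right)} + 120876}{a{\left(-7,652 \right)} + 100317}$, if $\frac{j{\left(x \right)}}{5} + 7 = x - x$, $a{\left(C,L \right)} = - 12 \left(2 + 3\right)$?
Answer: $\frac{120841}{100257} \approx 1.2053$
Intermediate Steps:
$c{\left(k \right)} = -3 + k$
$a{\left(C,L \right)} = -60$ ($a{\left(C,L \right)} = \left(-12\right) 5 = -60$)
$j{\left(x \right)} = -35$ ($j{\left(x \right)} = -35 + 5 \left(x - x\right) = -35 + 5 \cdot 0 = -35 + 0 = -35$)
$\frac{j{\left(c{\left(16 \right)} \right)} + 120876}{a{\left(-7,652 \right)} + 100317} = \frac{-35 + 120876}{-60 + 100317} = \frac{120841}{100257}$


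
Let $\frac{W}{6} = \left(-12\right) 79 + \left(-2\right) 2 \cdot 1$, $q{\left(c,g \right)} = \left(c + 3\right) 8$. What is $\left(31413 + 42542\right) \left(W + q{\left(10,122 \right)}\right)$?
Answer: $-414739640$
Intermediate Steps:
$q{\left(c,g \right)} = 24 + 8 c$ ($q{\left(c,g \right)} = \left(3 + c\right) 8 = 24 + 8 c$)
$W = -5712$ ($W = 6 \left(\left(-12\right) 79 + \left(-2\right) 2 \cdot 1\right) = 6 \left(-948 - 4\right) = 6 \left(-952\right) = -5712$)
$\left(31413 + 42542\right) \left(W + q{\left(10,122 \right)}\right) = \left(31413 + 42542\right) \left(-5712 + \left(24 + 8 \cdot 10\right)\right) = 73955 \left(-5712 + \left(24 + 80\right)\right) = 73955 \left(-5712 + 104\right) = 73955 \left(-5608\right) = -414739640$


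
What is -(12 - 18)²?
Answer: -36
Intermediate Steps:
-(12 - 18)² = -1*(-6)² = -1*36 = -36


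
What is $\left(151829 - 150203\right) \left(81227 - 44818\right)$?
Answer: $59201034$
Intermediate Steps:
$\left(151829 - 150203\right) \left(81227 - 44818\right) = 1626 \cdot 36409 = 59201034$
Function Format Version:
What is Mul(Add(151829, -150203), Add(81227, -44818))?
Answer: 59201034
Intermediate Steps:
Mul(Add(151829, -150203), Add(81227, -44818)) = Mul(1626, 36409) = 59201034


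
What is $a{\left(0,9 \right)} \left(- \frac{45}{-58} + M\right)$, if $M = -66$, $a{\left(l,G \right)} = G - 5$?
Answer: $- \frac{7566}{29} \approx -260.9$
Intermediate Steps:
$a{\left(l,G \right)} = -5 + G$
$a{\left(0,9 \right)} \left(- \frac{45}{-58} + M\right) = \left(-5 + 9\right) \left(- \frac{45}{-58} - 66\right) = 4 \left(\left(-45\right) \left(- \frac{1}{58}\right) - 66\right) = 4 \left(\frac{45}{58} - 66\right) = 4 \left(- \frac{3783}{58}\right) = - \frac{7566}{29}$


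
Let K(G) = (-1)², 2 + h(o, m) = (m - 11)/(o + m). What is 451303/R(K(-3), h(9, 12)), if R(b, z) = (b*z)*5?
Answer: -9477363/205 ≈ -46231.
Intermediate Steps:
h(o, m) = -2 + (-11 + m)/(m + o) (h(o, m) = -2 + (m - 11)/(o + m) = -2 + (-11 + m)/(m + o))
K(G) = 1
R(b, z) = 5*b*z
451303/R(K(-3), h(9, 12)) = 451303/((5*1*((-11 - 1*12 - 2*9)/(12 + 9)))) = 451303/((5*1*((-11 - 12 - 18)/21))) = 451303/((5*1*((1/21)*(-41)))) = 451303/((5*1*(-41/21))) = 451303/(-205/21) = 451303*(-21/205) = -9477363/205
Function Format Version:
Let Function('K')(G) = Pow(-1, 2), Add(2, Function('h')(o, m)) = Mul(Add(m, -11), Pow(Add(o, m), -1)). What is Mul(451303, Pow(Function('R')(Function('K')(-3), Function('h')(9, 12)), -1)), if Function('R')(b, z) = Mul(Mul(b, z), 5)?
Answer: Rational(-9477363, 205) ≈ -46231.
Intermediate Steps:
Function('h')(o, m) = Add(-2, Mul(Pow(Add(m, o), -1), Add(-11, m))) (Function('h')(o, m) = Add(-2, Mul(Add(m, -11), Pow(Add(o, m), -1))) = Add(-2, Mul(Add(-11, m), Pow(Add(m, o), -1))) = Add(-2, Mul(Pow(Add(m, o), -1), Add(-11, m))))
Function('K')(G) = 1
Function('R')(b, z) = Mul(5, b, z)
Mul(451303, Pow(Function('R')(Function('K')(-3), Function('h')(9, 12)), -1)) = Mul(451303, Pow(Mul(5, 1, Mul(Pow(Add(12, 9), -1), Add(-11, Mul(-1, 12), Mul(-2, 9)))), -1)) = Mul(451303, Pow(Mul(5, 1, Mul(Pow(21, -1), Add(-11, -12, -18))), -1)) = Mul(451303, Pow(Mul(5, 1, Mul(Rational(1, 21), -41)), -1)) = Mul(451303, Pow(Mul(5, 1, Rational(-41, 21)), -1)) = Mul(451303, Pow(Rational(-205, 21), -1)) = Mul(451303, Rational(-21, 205)) = Rational(-9477363, 205)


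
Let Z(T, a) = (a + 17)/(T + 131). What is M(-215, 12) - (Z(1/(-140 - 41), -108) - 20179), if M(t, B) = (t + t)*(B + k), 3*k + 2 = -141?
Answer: 2526278783/71130 ≈ 35516.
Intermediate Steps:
k = -143/3 (k = -2/3 + (1/3)*(-141) = -2/3 - 47 = -143/3 ≈ -47.667)
M(t, B) = 2*t*(-143/3 + B) (M(t, B) = (t + t)*(B - 143/3) = (2*t)*(-143/3 + B) = 2*t*(-143/3 + B))
Z(T, a) = (17 + a)/(131 + T)
M(-215, 12) - (Z(1/(-140 - 41), -108) - 20179) = (2/3)*(-215)*(-143 + 3*12) - ((17 - 108)/(131 + 1/(-140 - 41)) - 20179) = (2/3)*(-215)*(-143 + 36) - (-91/(131 + 1/(-181)) - 20179) = (2/3)*(-215)*(-107) - (-91/(131 - 1/181) - 20179) = 46010/3 - (-91/(23710/181) - 20179) = 46010/3 - ((181/23710)*(-91) - 20179) = 46010/3 - (-16471/23710 - 20179) = 46010/3 - 1*(-478460561/23710) = 46010/3 + 478460561/23710 = 2526278783/71130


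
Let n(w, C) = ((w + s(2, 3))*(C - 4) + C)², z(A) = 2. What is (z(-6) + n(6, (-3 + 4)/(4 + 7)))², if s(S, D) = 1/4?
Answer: 1324600733569/3748096 ≈ 3.5341e+5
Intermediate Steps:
s(S, D) = ¼
n(w, C) = (C + (-4 + C)*(¼ + w))² (n(w, C) = ((w + ¼)*(C - 4) + C)² = ((¼ + w)*(-4 + C) + C)² = ((-4 + C)*(¼ + w) + C)² = (C + (-4 + C)*(¼ + w))²)
(z(-6) + n(6, (-3 + 4)/(4 + 7)))² = (2 + (-4 - 16*6 + 5*((-3 + 4)/(4 + 7)) + 4*((-3 + 4)/(4 + 7))*6)²/16)² = (2 + (-4 - 96 + 5*(1/11) + 4*(1/11)*6)²/16)² = (2 + (-4 - 96 + 5/11 + 24/11)²/16)² = (2 + (-1071/11)²/16)² = (2 + (1/16)*(1147041/121))² = (2 + 1147041/1936)² = (1150913/1936)² = 1324600733569/3748096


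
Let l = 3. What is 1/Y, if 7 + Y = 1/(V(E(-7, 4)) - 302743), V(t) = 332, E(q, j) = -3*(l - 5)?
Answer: -302411/2116878 ≈ -0.14286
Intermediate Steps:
E(q, j) = 6 (E(q, j) = -3*(3 - 5) = -3*(-2) = 6)
Y = -2116878/302411 (Y = -7 + 1/(332 - 302743) = -7 + 1/(-302411) = -7 - 1/302411 = -2116878/302411 ≈ -7.0000)
1/Y = 1/(-2116878/302411) = -302411/2116878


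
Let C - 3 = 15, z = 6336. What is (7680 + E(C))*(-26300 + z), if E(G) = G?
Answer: -153682872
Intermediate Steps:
C = 18 (C = 3 + 15 = 18)
(7680 + E(C))*(-26300 + z) = (7680 + 18)*(-26300 + 6336) = 7698*(-19964) = -153682872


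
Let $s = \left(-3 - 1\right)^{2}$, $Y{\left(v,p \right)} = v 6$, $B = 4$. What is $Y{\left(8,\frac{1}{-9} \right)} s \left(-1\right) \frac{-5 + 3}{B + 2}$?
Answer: $256$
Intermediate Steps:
$Y{\left(v,p \right)} = 6 v$
$s = 16$ ($s = \left(-4\right)^{2} = 16$)
$Y{\left(8,\frac{1}{-9} \right)} s \left(-1\right) \frac{-5 + 3}{B + 2} = 6 \cdot 8 \cdot 16 \left(-1\right) \frac{-5 + 3}{4 + 2} = 48 \left(- 16 \left(- \frac{2}{6}\right)\right) = 48 \left(- 16 \left(\left(-2\right) \frac{1}{6}\right)\right) = 48 \left(\left(-16\right) \left(- \frac{1}{3}\right)\right) = 48 \cdot \frac{16}{3} = 256$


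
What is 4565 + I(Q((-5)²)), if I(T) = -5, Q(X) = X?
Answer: 4560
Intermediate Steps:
4565 + I(Q((-5)²)) = 4565 - 5 = 4560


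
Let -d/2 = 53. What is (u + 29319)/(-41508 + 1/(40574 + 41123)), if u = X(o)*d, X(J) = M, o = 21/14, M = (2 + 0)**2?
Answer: -472126963/678215815 ≈ -0.69613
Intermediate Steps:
d = -106 (d = -2*53 = -106)
M = 4 (M = 2**2 = 4)
o = 3/2 (o = 21*(1/14) = 3/2 ≈ 1.5000)
X(J) = 4
u = -424 (u = 4*(-106) = -424)
(u + 29319)/(-41508 + 1/(40574 + 41123)) = (-424 + 29319)/(-41508 + 1/(40574 + 41123)) = 28895/(-41508 + 1/81697) = 28895/(-3391079075/81697) = 28895*(-81697/3391079075) = -472126963/678215815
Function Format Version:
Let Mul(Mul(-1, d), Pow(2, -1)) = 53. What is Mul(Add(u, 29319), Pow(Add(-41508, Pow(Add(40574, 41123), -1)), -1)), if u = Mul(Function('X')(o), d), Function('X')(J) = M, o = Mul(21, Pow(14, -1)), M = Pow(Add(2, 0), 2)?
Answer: Rational(-472126963, 678215815) ≈ -0.69613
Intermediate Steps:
d = -106 (d = Mul(-2, 53) = -106)
M = 4 (M = Pow(2, 2) = 4)
o = Rational(3, 2) (o = Mul(21, Rational(1, 14)) = Rational(3, 2) ≈ 1.5000)
Function('X')(J) = 4
u = -424 (u = Mul(4, -106) = -424)
Mul(Add(u, 29319), Pow(Add(-41508, Pow(Add(40574, 41123), -1)), -1)) = Mul(Add(-424, 29319), Pow(Add(-41508, Pow(Add(40574, 41123), -1)), -1)) = Mul(28895, Pow(Add(-41508, Pow(81697, -1)), -1)) = Mul(28895, Pow(Add(-41508, Rational(1, 81697)), -1)) = Mul(28895, Pow(Rational(-3391079075, 81697), -1)) = Mul(28895, Rational(-81697, 3391079075)) = Rational(-472126963, 678215815)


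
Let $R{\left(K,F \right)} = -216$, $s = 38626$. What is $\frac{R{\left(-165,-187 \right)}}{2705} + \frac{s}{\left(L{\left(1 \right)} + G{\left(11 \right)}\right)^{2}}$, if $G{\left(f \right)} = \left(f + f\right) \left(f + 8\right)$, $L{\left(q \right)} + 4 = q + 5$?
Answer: $\frac{948299}{6816600} \approx 0.13912$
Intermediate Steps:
$L{\left(q \right)} = 1 + q$ ($L{\left(q \right)} = -4 + \left(q + 5\right) = -4 + \left(5 + q\right) = 1 + q$)
$G{\left(f \right)} = 2 f \left(8 + f\right)$
$\frac{R{\left(-165,-187 \right)}}{2705} + \frac{s}{\left(L{\left(1 \right)} + G{\left(11 \right)}\right)^{2}} = - \frac{216}{2705} + \frac{38626}{\left(\left(1 + 1\right) + 2 \cdot 11 \left(8 + 11\right)\right)^{2}} = \left(-216\right) \frac{1}{2705} + \frac{38626}{\left(2 + 2 \cdot 11 \cdot 19\right)^{2}} = - \frac{216}{2705} + \frac{38626}{\left(2 + 418\right)^{2}} = - \frac{216}{2705} + \frac{38626}{420^{2}} = - \frac{216}{2705} + \frac{38626}{176400} = - \frac{216}{2705} + 38626 \cdot \frac{1}{176400} = - \frac{216}{2705} + \frac{2759}{12600} = \frac{948299}{6816600}$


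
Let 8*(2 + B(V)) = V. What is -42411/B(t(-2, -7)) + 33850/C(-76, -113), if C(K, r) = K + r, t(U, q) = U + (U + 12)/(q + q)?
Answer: 444443674/24759 ≈ 17951.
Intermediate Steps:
t(U, q) = U + (12 + U)/(2*q) (t(U, q) = U + (12 + U)/((2*q)) = U + (12 + U)*(1/(2*q)) = U + (12 + U)/(2*q))
B(V) = -2 + V/8
-42411/B(t(-2, -7)) + 33850/C(-76, -113) = -42411/(-2 + ((6 + (½)*(-2) - 2*(-7))/(-7))/8) + 33850/(-76 - 113) = -42411/(-2 + (-(6 - 1 + 14)/7)/8) + 33850/(-189) = -42411/(-2 + (-⅐*19)/8) + 33850*(-1/189) = -42411/(-2 + (⅛)*(-19/7)) - 33850/189 = -42411/(-2 - 19/56) - 33850/189 = -42411/(-131/56) - 33850/189 = -42411*(-56/131) - 33850/189 = 2375016/131 - 33850/189 = 444443674/24759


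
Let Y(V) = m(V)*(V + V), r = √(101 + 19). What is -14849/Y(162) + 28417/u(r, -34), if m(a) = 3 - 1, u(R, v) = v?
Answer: -9459541/11016 ≈ -858.71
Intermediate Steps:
r = 2*√30 (r = √120 = 2*√30 ≈ 10.954)
m(a) = 2
Y(V) = 4*V (Y(V) = 2*(V + V) = 2*(2*V) = 4*V)
-14849/Y(162) + 28417/u(r, -34) = -14849/(4*162) + 28417/(-34) = -14849/648 + 28417*(-1/34) = -14849*1/648 - 28417/34 = -14849/648 - 28417/34 = -9459541/11016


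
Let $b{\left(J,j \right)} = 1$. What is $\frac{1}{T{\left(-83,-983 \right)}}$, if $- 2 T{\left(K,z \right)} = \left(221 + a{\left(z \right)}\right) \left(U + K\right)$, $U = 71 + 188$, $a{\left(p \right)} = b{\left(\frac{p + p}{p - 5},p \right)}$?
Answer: $- \frac{1}{19536} \approx -5.1188 \cdot 10^{-5}$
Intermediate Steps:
$a{\left(p \right)} = 1$
$U = 259$
$T{\left(K,z \right)} = -28749 - 111 K$ ($T{\left(K,z \right)} = - \frac{\left(221 + 1\right) \left(259 + K\right)}{2} = - \frac{222 \left(259 + K\right)}{2} = - \frac{57498 + 222 K}{2} = -28749 - 111 K$)
$\frac{1}{T{\left(-83,-983 \right)}} = \frac{1}{-28749 - -9213} = \frac{1}{-28749 + 9213} = \frac{1}{-19536} = - \frac{1}{19536}$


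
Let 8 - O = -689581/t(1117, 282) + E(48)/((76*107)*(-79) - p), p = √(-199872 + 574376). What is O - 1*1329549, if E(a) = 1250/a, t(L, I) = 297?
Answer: -65074017192719586487/49030347248784 - 1625*√554/990512065632 ≈ -1.3272e+6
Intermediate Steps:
p = 26*√554 (p = √374504 = 26*√554 ≈ 611.97)
O = 691957/297 - 625/(24*(-642428 - 26*√554)) (O = 8 - (-689581/297 + (1250/48)/((76*107)*(-79) - 26*√554)) = 8 - (-689581*1/297 + (1250*(1/48))/(8132*(-79) - 26*√554)) = 8 - (-689581/297 + 625/(24*(-642428 - 26*√554))) = 8 + (689581/297 - 625/(24*(-642428 - 26*√554))) = 691957/297 - 625/(24*(-642428 - 26*√554)) ≈ 2329.8)
O - 1*1329549 = (114231961553931929/49030347248784 - 1625*√554/990512065632) - 1*1329549 = (114231961553931929/49030347248784 - 1625*√554/990512065632) - 1329549 = -65074017192719586487/49030347248784 - 1625*√554/990512065632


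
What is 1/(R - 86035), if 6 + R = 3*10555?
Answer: -1/54376 ≈ -1.8390e-5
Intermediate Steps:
R = 31659 (R = -6 + 3*10555 = -6 + 31665 = 31659)
1/(R - 86035) = 1/(31659 - 86035) = 1/(-54376) = -1/54376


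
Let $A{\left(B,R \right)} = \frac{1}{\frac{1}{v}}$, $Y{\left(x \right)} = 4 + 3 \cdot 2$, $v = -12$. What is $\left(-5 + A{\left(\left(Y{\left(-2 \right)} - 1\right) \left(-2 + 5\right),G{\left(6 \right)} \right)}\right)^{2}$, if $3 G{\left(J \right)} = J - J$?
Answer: $289$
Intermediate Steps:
$Y{\left(x \right)} = 10$ ($Y{\left(x \right)} = 4 + 6 = 10$)
$G{\left(J \right)} = 0$ ($G{\left(J \right)} = \frac{J - J}{3} = \frac{1}{3} \cdot 0 = 0$)
$A{\left(B,R \right)} = -12$ ($A{\left(B,R \right)} = \frac{1}{\frac{1}{-12}} = \frac{1}{- \frac{1}{12}} = -12$)
$\left(-5 + A{\left(\left(Y{\left(-2 \right)} - 1\right) \left(-2 + 5\right),G{\left(6 \right)} \right)}\right)^{2} = \left(-5 - 12\right)^{2} = \left(-17\right)^{2} = 289$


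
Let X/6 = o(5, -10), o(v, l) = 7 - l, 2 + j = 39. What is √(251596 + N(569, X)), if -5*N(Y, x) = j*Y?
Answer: √6184635/5 ≈ 497.38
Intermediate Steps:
j = 37 (j = -2 + 39 = 37)
X = 102 (X = 6*(7 - 1*(-10)) = 6*(7 + 10) = 6*17 = 102)
N(Y, x) = -37*Y/5
√(251596 + N(569, X)) = √(251596 - 37/5*569) = √(251596 - 21053/5) = √(1236927/5) = √6184635/5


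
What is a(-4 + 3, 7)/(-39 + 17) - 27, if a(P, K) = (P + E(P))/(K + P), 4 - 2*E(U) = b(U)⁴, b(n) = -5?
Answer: -6505/264 ≈ -24.640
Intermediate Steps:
E(U) = -621/2 (E(U) = 2 - ½*(-5)⁴ = 2 - ½*625 = 2 - 625/2 = -621/2)
a(P, K) = (-621/2 + P)/(K + P) (a(P, K) = (P - 621/2)/(K + P) = (-621/2 + P)/(K + P))
a(-4 + 3, 7)/(-39 + 17) - 27 = ((-621/2 + (-4 + 3))/(7 + (-4 + 3)))/(-39 + 17) - 27 = ((-621/2 - 1)/(7 - 1))/(-22) - 27 = -(-623)/(22*6*2) - 27 = -(-623)/(132*2) - 27 = -1/22*(-623/12) - 27 = 623/264 - 27 = -6505/264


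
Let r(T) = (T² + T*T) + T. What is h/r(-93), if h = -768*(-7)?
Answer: 1792/5735 ≈ 0.31247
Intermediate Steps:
r(T) = T + 2*T² (r(T) = (T² + T²) + T = 2*T² + T = T + 2*T²)
h = 5376
h/r(-93) = 5376/((-93*(1 + 2*(-93)))) = 5376/((-93*(1 - 186))) = 5376/((-93*(-185))) = 5376/17205 = 5376*(1/17205) = 1792/5735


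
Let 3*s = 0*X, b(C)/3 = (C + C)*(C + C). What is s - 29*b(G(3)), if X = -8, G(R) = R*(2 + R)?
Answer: -78300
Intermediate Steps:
b(C) = 12*C² (b(C) = 3*((C + C)*(C + C)) = 3*((2*C)*(2*C)) = 3*(4*C²) = 12*C²)
s = 0 (s = (0*(-8))/3 = (⅓)*0 = 0)
s - 29*b(G(3)) = 0 - 348*(3*(2 + 3))² = 0 - 348*(3*5)² = 0 - 348*15² = 0 - 348*225 = 0 - 29*2700 = 0 - 78300 = -78300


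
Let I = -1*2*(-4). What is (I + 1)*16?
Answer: 144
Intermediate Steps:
I = 8 (I = -2*(-4) = 8)
(I + 1)*16 = (8 + 1)*16 = 9*16 = 144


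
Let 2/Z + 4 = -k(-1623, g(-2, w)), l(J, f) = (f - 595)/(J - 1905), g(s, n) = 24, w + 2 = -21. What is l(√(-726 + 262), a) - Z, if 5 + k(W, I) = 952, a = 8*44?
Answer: 447491143/3451644039 + 972*I*√29/3629489 ≈ 0.12965 + 0.0014422*I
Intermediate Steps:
w = -23 (w = -2 - 21 = -23)
a = 352
k(W, I) = 947 (k(W, I) = -5 + 952 = 947)
l(J, f) = (-595 + f)/(-1905 + J)
Z = -2/951 (Z = 2/(-4 - 1*947) = 2/(-4 - 947) = 2/(-951) = 2*(-1/951) = -2/951 ≈ -0.0021030)
l(√(-726 + 262), a) - Z = (-595 + 352)/(-1905 + √(-726 + 262)) - 1*(-2/951) = -243/(-1905 + √(-464)) + 2/951 = -243/(-1905 + 4*I*√29) + 2/951 = 2/951 - 243/(-1905 + 4*I*√29)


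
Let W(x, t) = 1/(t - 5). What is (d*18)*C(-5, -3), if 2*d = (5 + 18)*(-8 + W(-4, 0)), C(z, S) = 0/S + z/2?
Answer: 8487/2 ≈ 4243.5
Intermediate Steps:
W(x, t) = 1/(-5 + t)
C(z, S) = z/2 (C(z, S) = 0 + z*(½) = 0 + z/2 = z/2)
d = -943/10 (d = ((5 + 18)*(-8 + 1/(-5 + 0)))/2 = (23*(-8 + 1/(-5)))/2 = (23*(-8 - ⅕))/2 = (23*(-41/5))/2 = (½)*(-943/5) = -943/10 ≈ -94.300)
(d*18)*C(-5, -3) = (-943/10*18)*((½)*(-5)) = -8487/5*(-5/2) = 8487/2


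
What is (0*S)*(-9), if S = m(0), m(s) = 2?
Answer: 0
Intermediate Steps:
S = 2
(0*S)*(-9) = (0*2)*(-9) = 0*(-9) = 0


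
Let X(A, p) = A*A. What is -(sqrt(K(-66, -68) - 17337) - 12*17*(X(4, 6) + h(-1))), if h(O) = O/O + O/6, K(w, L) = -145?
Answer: 3434 - I*sqrt(17482) ≈ 3434.0 - 132.22*I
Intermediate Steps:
h(O) = 1 + O/6 (h(O) = 1 + O*(1/6) = 1 + O/6)
X(A, p) = A**2
-(sqrt(K(-66, -68) - 17337) - 12*17*(X(4, 6) + h(-1))) = -(sqrt(-145 - 17337) - 12*17*(4**2 + (1 + (1/6)*(-1)))) = -(sqrt(-17482) - 12*17*(16 + (1 - 1/6))) = -(I*sqrt(17482) - 12*17*(16 + 5/6)) = -(I*sqrt(17482) - 12*17*(101/6)) = -(I*sqrt(17482) - 12*1717/6) = -(I*sqrt(17482) - 1*3434) = -(I*sqrt(17482) - 3434) = -(-3434 + I*sqrt(17482)) = 3434 - I*sqrt(17482)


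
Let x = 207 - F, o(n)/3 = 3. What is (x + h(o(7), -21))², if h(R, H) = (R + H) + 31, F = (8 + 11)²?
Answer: 18225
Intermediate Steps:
o(n) = 9 (o(n) = 3*3 = 9)
F = 361 (F = 19² = 361)
x = -154 (x = 207 - 1*361 = 207 - 361 = -154)
h(R, H) = 31 + H + R (h(R, H) = (H + R) + 31 = 31 + H + R)
(x + h(o(7), -21))² = (-154 + (31 - 21 + 9))² = (-154 + 19)² = (-135)² = 18225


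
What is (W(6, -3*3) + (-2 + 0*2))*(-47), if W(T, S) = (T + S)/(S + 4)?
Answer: 329/5 ≈ 65.800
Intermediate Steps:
W(T, S) = (S + T)/(4 + S)
(W(6, -3*3) + (-2 + 0*2))*(-47) = ((-3*3 + 6)/(4 - 3*3) + (-2 + 0*2))*(-47) = ((-9 + 6)/(4 - 9) + (-2 + 0))*(-47) = (-3/(-5) - 2)*(-47) = (-1/5*(-3) - 2)*(-47) = (3/5 - 2)*(-47) = -7/5*(-47) = 329/5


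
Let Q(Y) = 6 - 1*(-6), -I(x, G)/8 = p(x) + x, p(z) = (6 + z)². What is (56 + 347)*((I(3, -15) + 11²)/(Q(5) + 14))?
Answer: -17081/2 ≈ -8540.5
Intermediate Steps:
I(x, G) = -8*x - 8*(6 + x)² (I(x, G) = -8*((6 + x)² + x) = -8*(x + (6 + x)²) = -8*x - 8*(6 + x)²)
Q(Y) = 12 (Q(Y) = 6 + 6 = 12)
(56 + 347)*((I(3, -15) + 11²)/(Q(5) + 14)) = (56 + 347)*(((-8*3 - 8*(6 + 3)²) + 11²)/(12 + 14)) = 403*(((-24 - 8*9²) + 121)/26) = 403*(((-24 - 8*81) + 121)*(1/26)) = 403*(((-24 - 648) + 121)*(1/26)) = 403*((-672 + 121)*(1/26)) = 403*(-551*1/26) = 403*(-551/26) = -17081/2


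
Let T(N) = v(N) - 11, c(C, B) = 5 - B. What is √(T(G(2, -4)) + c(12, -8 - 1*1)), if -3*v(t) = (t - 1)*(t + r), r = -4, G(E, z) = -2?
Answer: I*√3 ≈ 1.732*I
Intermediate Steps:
v(t) = -(-1 + t)*(-4 + t)/3 (v(t) = -(t - 1)*(t - 4)/3 = -(-1 + t)*(-4 + t)/3)
T(N) = -37/3 - N²/3 + 5*N/3 (T(N) = (-4/3 - N²/3 + 5*N/3) - 11 = -37/3 - N²/3 + 5*N/3)
√(T(G(2, -4)) + c(12, -8 - 1*1)) = √((-37/3 - ⅓*(-2)² + (5/3)*(-2)) + (5 - (-8 - 1*1))) = √((-37/3 - ⅓*4 - 10/3) + (5 - (-8 - 1))) = √((-37/3 - 4/3 - 10/3) + (5 - 1*(-9))) = √(-17 + (5 + 9)) = √(-17 + 14) = √(-3) = I*√3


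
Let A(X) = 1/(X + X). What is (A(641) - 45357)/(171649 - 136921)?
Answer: -58147673/44521296 ≈ -1.3061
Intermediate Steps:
A(X) = 1/(2*X)
(A(641) - 45357)/(171649 - 136921) = ((½)/641 - 45357)/(171649 - 136921) = ((½)*(1/641) - 45357)/34728 = (1/1282 - 45357)*(1/34728) = -58147673/1282*1/34728 = -58147673/44521296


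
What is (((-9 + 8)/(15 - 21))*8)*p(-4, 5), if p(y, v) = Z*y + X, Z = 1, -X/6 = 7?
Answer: -184/3 ≈ -61.333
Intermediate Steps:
X = -42 (X = -6*7 = -42)
p(y, v) = -42 + y (p(y, v) = 1*y - 42 = y - 42 = -42 + y)
(((-9 + 8)/(15 - 21))*8)*p(-4, 5) = (((-9 + 8)/(15 - 21))*8)*(-42 - 4) = (-1/(-6)*8)*(-46) = (-1*(-1/6)*8)*(-46) = ((1/6)*8)*(-46) = (4/3)*(-46) = -184/3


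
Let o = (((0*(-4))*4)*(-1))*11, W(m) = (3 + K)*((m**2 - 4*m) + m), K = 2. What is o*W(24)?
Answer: 0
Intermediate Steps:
W(m) = -15*m + 5*m**2 (W(m) = (3 + 2)*((m**2 - 4*m) + m) = 5*(m**2 - 3*m) = -15*m + 5*m**2)
o = 0 (o = ((0*4)*(-1))*11 = (0*(-1))*11 = 0*11 = 0)
o*W(24) = 0*(5*24*(-3 + 24)) = 0*(5*24*21) = 0*2520 = 0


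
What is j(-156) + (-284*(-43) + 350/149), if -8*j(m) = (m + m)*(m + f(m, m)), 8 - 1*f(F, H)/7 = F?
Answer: 7584450/149 ≈ 50902.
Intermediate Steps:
f(F, H) = 56 - 7*F
j(m) = -m*(56 - 6*m)/4 (j(m) = -(m + m)*(m + (56 - 7*m))/8 = -2*m*(56 - 6*m)/8 = -m*(56 - 6*m)/4)
j(-156) + (-284*(-43) + 350/149) = (1/2)*(-156)*(-28 + 3*(-156)) + (-284*(-43) + 350/149) = (1/2)*(-156)*(-28 - 468) + (12212 + 350*(1/149)) = (1/2)*(-156)*(-496) + (12212 + 350/149) = 38688 + 1819938/149 = 7584450/149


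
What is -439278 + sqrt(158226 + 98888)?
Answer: -439278 + sqrt(257114) ≈ -4.3877e+5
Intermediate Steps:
-439278 + sqrt(158226 + 98888) = -439278 + sqrt(257114)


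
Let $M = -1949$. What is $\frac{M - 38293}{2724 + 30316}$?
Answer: $- \frac{20121}{16520} \approx -1.218$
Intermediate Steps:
$\frac{M - 38293}{2724 + 30316} = \frac{-1949 - 38293}{2724 + 30316} = - \frac{40242}{33040} = \left(-40242\right) \frac{1}{33040} = - \frac{20121}{16520}$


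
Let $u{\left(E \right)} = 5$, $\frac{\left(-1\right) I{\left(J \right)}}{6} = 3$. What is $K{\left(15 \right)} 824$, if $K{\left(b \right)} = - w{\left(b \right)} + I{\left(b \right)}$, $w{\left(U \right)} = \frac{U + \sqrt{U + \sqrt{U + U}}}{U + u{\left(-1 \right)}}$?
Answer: $-15450 - \frac{206 \sqrt{15 + \sqrt{30}}}{5} \approx -15636.0$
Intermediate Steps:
$I{\left(J \right)} = -18$ ($I{\left(J \right)} = \left(-6\right) 3 = -18$)
$w{\left(U \right)} = \frac{U + \sqrt{U + \sqrt{2} \sqrt{U}}}{5 + U}$ ($w{\left(U \right)} = \frac{U + \sqrt{U + \sqrt{U + U}}}{U + 5} = \frac{U + \sqrt{U + \sqrt{2 U}}}{5 + U} = \frac{U + \sqrt{U + \sqrt{2} \sqrt{U}}}{5 + U}$)
$K{\left(b \right)} = -18 - \frac{b + \sqrt{b + \sqrt{2} \sqrt{b}}}{5 + b}$ ($K{\left(b \right)} = - \frac{b + \sqrt{b + \sqrt{2} \sqrt{b}}}{5 + b} - 18 = -18 - \frac{b + \sqrt{b + \sqrt{2} \sqrt{b}}}{5 + b}$)
$K{\left(15 \right)} 824 = \frac{-90 - \sqrt{15 + \sqrt{2} \sqrt{15}} - 285}{5 + 15} \cdot 824 = \frac{-90 - \sqrt{15 + \sqrt{30}} - 285}{20} \cdot 824 = \frac{-375 - \sqrt{15 + \sqrt{30}}}{20} \cdot 824 = \left(- \frac{75}{4} - \frac{\sqrt{15 + \sqrt{30}}}{20}\right) 824 = -15450 - \frac{206 \sqrt{15 + \sqrt{30}}}{5}$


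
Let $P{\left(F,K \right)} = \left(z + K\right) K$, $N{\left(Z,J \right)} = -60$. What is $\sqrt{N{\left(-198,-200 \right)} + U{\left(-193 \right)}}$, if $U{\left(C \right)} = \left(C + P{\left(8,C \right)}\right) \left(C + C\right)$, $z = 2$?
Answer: $2 i \sqrt{3538670} \approx 3762.3 i$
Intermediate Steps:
$P{\left(F,K \right)} = K \left(2 + K\right)$ ($P{\left(F,K \right)} = \left(2 + K\right) K = K \left(2 + K\right)$)
$U{\left(C \right)} = 2 C \left(C + C \left(2 + C\right)\right)$ ($U{\left(C \right)} = \left(C + C \left(2 + C\right)\right) \left(C + C\right) = \left(C + C \left(2 + C\right)\right) 2 C = 2 C \left(C + C \left(2 + C\right)\right)$)
$\sqrt{N{\left(-198,-200 \right)} + U{\left(-193 \right)}} = \sqrt{-60 + 2 \left(-193\right)^{2} \left(3 - 193\right)} = \sqrt{-60 + 2 \cdot 37249 \left(-190\right)} = \sqrt{-60 - 14154620} = \sqrt{-14154680} = 2 i \sqrt{3538670}$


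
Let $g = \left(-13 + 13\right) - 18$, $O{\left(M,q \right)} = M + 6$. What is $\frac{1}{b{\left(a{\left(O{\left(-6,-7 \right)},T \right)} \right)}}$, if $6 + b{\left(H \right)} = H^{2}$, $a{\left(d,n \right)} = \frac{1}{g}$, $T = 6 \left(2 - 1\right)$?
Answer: $- \frac{324}{1943} \approx -0.16675$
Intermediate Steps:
$O{\left(M,q \right)} = 6 + M$
$g = -18$ ($g = 0 - 18 = -18$)
$T = 6$ ($T = 6 \cdot 1 = 6$)
$a{\left(d,n \right)} = - \frac{1}{18}$ ($a{\left(d,n \right)} = \frac{1}{-18} = - \frac{1}{18}$)
$b{\left(H \right)} = -6 + H^{2}$
$\frac{1}{b{\left(a{\left(O{\left(-6,-7 \right)},T \right)} \right)}} = \frac{1}{-6 + \left(- \frac{1}{18}\right)^{2}} = \frac{1}{-6 + \frac{1}{324}} = \frac{1}{- \frac{1943}{324}} = - \frac{324}{1943}$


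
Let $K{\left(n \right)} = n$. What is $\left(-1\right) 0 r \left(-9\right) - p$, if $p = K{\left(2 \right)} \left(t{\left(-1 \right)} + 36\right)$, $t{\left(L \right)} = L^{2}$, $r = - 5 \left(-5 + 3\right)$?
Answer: $-74$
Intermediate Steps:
$r = 10$ ($r = \left(-5\right) \left(-2\right) = 10$)
$p = 74$ ($p = 2 \left(\left(-1\right)^{2} + 36\right) = 2 \left(1 + 36\right) = 2 \cdot 37 = 74$)
$\left(-1\right) 0 r \left(-9\right) - p = \left(-1\right) 0 \cdot 10 \left(-9\right) - 74 = 0 \cdot 10 \left(-9\right) - 74 = 0 \left(-9\right) - 74 = 0 - 74 = -74$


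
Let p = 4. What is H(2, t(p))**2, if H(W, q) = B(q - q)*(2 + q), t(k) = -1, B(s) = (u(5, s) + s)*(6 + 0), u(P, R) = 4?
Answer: 576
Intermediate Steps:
B(s) = 24 + 6*s (B(s) = (4 + s)*(6 + 0) = (4 + s)*6 = 24 + 6*s)
H(W, q) = 48 + 24*q (H(W, q) = (24 + 6*(q - q))*(2 + q) = (24 + 6*0)*(2 + q) = (24 + 0)*(2 + q) = 24*(2 + q) = 48 + 24*q)
H(2, t(p))**2 = (48 + 24*(-1))**2 = (48 - 24)**2 = 24**2 = 576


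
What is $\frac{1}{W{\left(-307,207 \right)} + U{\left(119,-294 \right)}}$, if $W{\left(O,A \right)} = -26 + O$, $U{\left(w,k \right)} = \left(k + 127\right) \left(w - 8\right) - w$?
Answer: $- \frac{1}{18989} \approx -5.2662 \cdot 10^{-5}$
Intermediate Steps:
$U{\left(w,k \right)} = - w + \left(-8 + w\right) \left(127 + k\right)$ ($U{\left(w,k \right)} = \left(127 + k\right) \left(-8 + w\right) - w = \left(-8 + w\right) \left(127 + k\right) - w = - w + \left(-8 + w\right) \left(127 + k\right)$)
$\frac{1}{W{\left(-307,207 \right)} + U{\left(119,-294 \right)}} = \frac{1}{\left(-26 - 307\right) - 18656} = \frac{1}{-333 + \left(-1016 + 2352 + 14994 - 34986\right)} = \frac{1}{-333 - 18656} = \frac{1}{-18989} = - \frac{1}{18989}$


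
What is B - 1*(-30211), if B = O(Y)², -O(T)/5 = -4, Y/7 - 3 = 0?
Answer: 30611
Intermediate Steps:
Y = 21 (Y = 21 + 7*0 = 21 + 0 = 21)
O(T) = 20 (O(T) = -5*(-4) = 20)
B = 400 (B = 20² = 400)
B - 1*(-30211) = 400 - 1*(-30211) = 400 + 30211 = 30611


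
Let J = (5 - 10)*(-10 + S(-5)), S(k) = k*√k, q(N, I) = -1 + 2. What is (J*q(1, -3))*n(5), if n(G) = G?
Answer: 250 + 125*I*√5 ≈ 250.0 + 279.51*I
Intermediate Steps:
q(N, I) = 1
S(k) = k^(3/2)
J = 50 + 25*I*√5 (J = (5 - 10)*(-10 + (-5)^(3/2)) = -5*(-10 - 5*I*√5) = 50 + 25*I*√5 ≈ 50.0 + 55.902*I)
(J*q(1, -3))*n(5) = ((50 + 25*I*√5)*1)*5 = (50 + 25*I*√5)*5 = 250 + 125*I*√5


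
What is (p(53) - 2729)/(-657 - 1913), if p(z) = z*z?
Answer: -8/257 ≈ -0.031128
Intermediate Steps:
p(z) = z**2
(p(53) - 2729)/(-657 - 1913) = (53**2 - 2729)/(-657 - 1913) = (2809 - 2729)/(-2570) = 80*(-1/2570) = -8/257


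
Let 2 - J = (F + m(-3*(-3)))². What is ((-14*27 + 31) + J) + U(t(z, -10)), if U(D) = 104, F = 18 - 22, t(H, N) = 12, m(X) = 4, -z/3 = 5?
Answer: -241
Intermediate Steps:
z = -15 (z = -3*5 = -15)
F = -4
J = 2 (J = 2 - (-4 + 4)² = 2 - 1*0² = 2 - 1*0 = 2 + 0 = 2)
((-14*27 + 31) + J) + U(t(z, -10)) = ((-14*27 + 31) + 2) + 104 = ((-378 + 31) + 2) + 104 = (-347 + 2) + 104 = -345 + 104 = -241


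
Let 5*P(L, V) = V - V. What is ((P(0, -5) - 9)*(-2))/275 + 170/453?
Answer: 54904/124575 ≈ 0.44073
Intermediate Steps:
P(L, V) = 0 (P(L, V) = (V - V)/5 = (1/5)*0 = 0)
((P(0, -5) - 9)*(-2))/275 + 170/453 = ((0 - 9)*(-2))/275 + 170/453 = -9*(-2)*(1/275) + 170*(1/453) = 18*(1/275) + 170/453 = 18/275 + 170/453 = 54904/124575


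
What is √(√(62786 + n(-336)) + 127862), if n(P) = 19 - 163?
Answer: √(127862 + √62642) ≈ 357.93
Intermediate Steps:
n(P) = -144
√(√(62786 + n(-336)) + 127862) = √(√(62786 - 144) + 127862) = √(√62642 + 127862) = √(127862 + √62642)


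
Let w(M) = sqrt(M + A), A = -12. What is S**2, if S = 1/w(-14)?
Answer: -1/26 ≈ -0.038462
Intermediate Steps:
w(M) = sqrt(-12 + M) (w(M) = sqrt(M - 12) = sqrt(-12 + M))
S = -I*sqrt(26)/26 (S = 1/(sqrt(-12 - 14)) = 1/(sqrt(-26)) = 1/(I*sqrt(26)) = -I*sqrt(26)/26 ≈ -0.19612*I)
S**2 = (-I*sqrt(26)/26)**2 = -1/26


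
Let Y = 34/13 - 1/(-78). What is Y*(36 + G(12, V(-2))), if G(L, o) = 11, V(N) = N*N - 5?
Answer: 9635/78 ≈ 123.53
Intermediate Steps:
V(N) = -5 + N² (V(N) = N² - 5 = -5 + N²)
Y = 205/78 (Y = 34*(1/13) - 1*(-1/78) = 34/13 + 1/78 = 205/78 ≈ 2.6282)
Y*(36 + G(12, V(-2))) = 205*(36 + 11)/78 = (205/78)*47 = 9635/78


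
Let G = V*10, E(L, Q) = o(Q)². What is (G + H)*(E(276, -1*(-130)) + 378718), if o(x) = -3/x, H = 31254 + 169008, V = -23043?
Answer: -48271320604278/4225 ≈ -1.1425e+10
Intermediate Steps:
H = 200262
E(L, Q) = 9/Q² (E(L, Q) = (-3/Q)² = 9/Q²)
G = -230430 (G = -23043*10 = -230430)
(G + H)*(E(276, -1*(-130)) + 378718) = (-230430 + 200262)*(9/(-1*(-130))² + 378718) = -30168*(9/130² + 378718) = -30168*(9*(1/16900) + 378718) = -30168*(9/16900 + 378718) = -30168*6400334209/16900 = -48271320604278/4225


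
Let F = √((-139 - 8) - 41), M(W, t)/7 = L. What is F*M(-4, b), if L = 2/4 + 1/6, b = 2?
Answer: 28*I*√47/3 ≈ 63.986*I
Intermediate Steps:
L = ⅔ (L = 2*(¼) + 1*(⅙) = ½ + ⅙ = ⅔ ≈ 0.66667)
M(W, t) = 14/3 (M(W, t) = 7*(⅔) = 14/3)
F = 2*I*√47 (F = √(-147 - 41) = √(-188) = 2*I*√47 ≈ 13.711*I)
F*M(-4, b) = (2*I*√47)*(14/3) = 28*I*√47/3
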